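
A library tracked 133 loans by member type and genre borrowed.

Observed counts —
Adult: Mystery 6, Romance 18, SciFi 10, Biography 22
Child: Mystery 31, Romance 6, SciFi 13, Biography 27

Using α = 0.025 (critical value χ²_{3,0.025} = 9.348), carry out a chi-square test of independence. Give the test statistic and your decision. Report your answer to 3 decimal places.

Row totals: 56, 77. Column totals: 37, 24, 23, 49. Grand total N = 133.
Expected counts (row total × column total / N):
  Adult, Mystery: 56×37/133 = 15.5789
  Adult, Romance: 56×24/133 = 10.1053
  Adult, SciFi: 56×23/133 = 9.6842
  Adult, Biography: 56×49/133 = 20.6316
  Child, Mystery: 77×37/133 = 21.4211
  Child, Romance: 77×24/133 = 13.8947
  Child, SciFi: 77×23/133 = 13.3158
  Child, Biography: 77×49/133 = 28.3684
Contributions (O − E)²/E:
  (6 − 15.5789)²/15.5789 = 5.8897
  (18 − 10.1053)²/10.1053 = 6.1677
  (10 − 9.6842)²/9.6842 = 0.0103
  (22 − 20.6316)²/20.6316 = 0.0908
  (31 − 21.4211)²/21.4211 = 4.2834
  (6 − 13.8947)²/13.8947 = 4.4856
  (13 − 13.3158)²/13.3158 = 0.0075
  (27 − 28.3684)²/28.3684 = 0.0660
χ² = 5.8897 + 6.1677 + 0.0103 + 0.0908 + 4.2834 + 4.4856 + 0.0075 + 0.0660 = 21.001
df = (2−1)(4−1) = 3. Since 21.001 > 9.348, reject the null hypothesis of independence at α = 0.025.

21.001; reject H₀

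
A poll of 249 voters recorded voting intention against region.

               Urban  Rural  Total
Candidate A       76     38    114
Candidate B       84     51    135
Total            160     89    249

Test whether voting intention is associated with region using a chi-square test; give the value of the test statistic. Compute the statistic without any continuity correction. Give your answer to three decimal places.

0.532

Grand total N = 249.
Expected counts (row total × column total / N):
  Candidate A, Urban: 114×160/249 = 73.2530
  Candidate A, Rural: 114×89/249 = 40.7470
  Candidate B, Urban: 135×160/249 = 86.7470
  Candidate B, Rural: 135×89/249 = 48.2530
Contributions (O − E)²/E:
  (76 − 73.2530)²/73.2530 = 0.1030
  (38 − 40.7470)²/40.7470 = 0.1852
  (84 − 86.7470)²/86.7470 = 0.0870
  (51 − 48.2530)²/48.2530 = 0.1564
χ² = 0.1030 + 0.1852 + 0.0870 + 0.1564 = 0.532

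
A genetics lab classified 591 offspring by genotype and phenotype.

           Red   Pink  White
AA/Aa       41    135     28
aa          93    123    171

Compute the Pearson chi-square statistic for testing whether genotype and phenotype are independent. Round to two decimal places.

73.92

Row totals: 204, 387. Column totals: 134, 258, 199. Grand total N = 591.
Expected counts (row total × column total / N):
  AA/Aa, Red: 204×134/591 = 46.254
  AA/Aa, Pink: 204×258/591 = 89.056
  AA/Aa, White: 204×199/591 = 68.690
  aa, Red: 387×134/591 = 87.746
  aa, Pink: 387×258/591 = 168.944
  aa, White: 387×199/591 = 130.310
Contributions (O − E)²/E:
  (41 − 46.254)²/46.254 = 0.5968
  (135 − 89.056)²/89.056 = 23.7025
  (28 − 68.690)²/68.690 = 24.1036
  (93 − 87.746)²/87.746 = 0.3146
  (123 − 168.944)²/168.944 = 12.4944
  (171 − 130.310)²/130.310 = 12.7057
χ² = 0.5968 + 23.7025 + 24.1036 + 0.3146 + 12.4944 + 12.7057 = 73.92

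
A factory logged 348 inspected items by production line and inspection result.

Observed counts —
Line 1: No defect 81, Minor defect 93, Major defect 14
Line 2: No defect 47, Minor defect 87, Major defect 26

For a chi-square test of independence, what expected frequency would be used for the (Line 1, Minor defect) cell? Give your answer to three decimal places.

97.241

Row total (Line 1) = 188; column total (Minor defect) = 180; grand total N = 348.
Expected count = (row total × column total) / N = 188 × 180 / 348 = 97.241.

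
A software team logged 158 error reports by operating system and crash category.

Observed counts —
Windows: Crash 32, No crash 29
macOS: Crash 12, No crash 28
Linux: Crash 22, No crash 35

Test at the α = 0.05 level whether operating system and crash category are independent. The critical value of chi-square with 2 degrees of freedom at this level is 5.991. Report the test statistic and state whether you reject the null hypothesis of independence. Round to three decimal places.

Row totals: 61, 40, 57. Column totals: 66, 92. Grand total N = 158.
Expected counts (row total × column total / N):
  Windows, Crash: 61×66/158 = 25.4810
  Windows, No crash: 61×92/158 = 35.5190
  macOS, Crash: 40×66/158 = 16.7089
  macOS, No crash: 40×92/158 = 23.2911
  Linux, Crash: 57×66/158 = 23.8101
  Linux, No crash: 57×92/158 = 33.1899
Contributions (O − E)²/E:
  (32 − 25.4810)²/25.4810 = 1.6678
  (29 − 35.5190)²/35.5190 = 1.1965
  (12 − 16.7089)²/16.7089 = 1.3271
  (28 − 23.2911)²/23.2911 = 0.9520
  (22 − 23.8101)²/23.8101 = 0.1376
  (35 − 33.1899)²/33.1899 = 0.0987
χ² = 1.6678 + 1.1965 + 1.3271 + 0.9520 + 0.1376 + 0.0987 = 5.380
df = (3−1)(2−1) = 2. Since 5.380 < 5.991, fail to reject the null hypothesis of independence at α = 0.05.

5.380; fail to reject H₀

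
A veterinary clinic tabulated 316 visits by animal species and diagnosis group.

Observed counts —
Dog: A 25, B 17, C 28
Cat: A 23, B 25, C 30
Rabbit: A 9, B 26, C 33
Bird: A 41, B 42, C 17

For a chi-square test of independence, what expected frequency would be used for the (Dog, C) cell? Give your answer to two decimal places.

23.92

Row total (Dog) = 70; column total (C) = 108; grand total N = 316.
Expected count = (row total × column total) / N = 70 × 108 / 316 = 23.92.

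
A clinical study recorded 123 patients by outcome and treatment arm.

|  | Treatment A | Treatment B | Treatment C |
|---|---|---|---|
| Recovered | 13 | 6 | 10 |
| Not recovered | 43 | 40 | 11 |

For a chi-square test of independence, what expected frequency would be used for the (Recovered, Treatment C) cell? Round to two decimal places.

4.95

Row total (Recovered) = 29; column total (Treatment C) = 21; grand total N = 123.
Expected count = (row total × column total) / N = 29 × 21 / 123 = 4.95.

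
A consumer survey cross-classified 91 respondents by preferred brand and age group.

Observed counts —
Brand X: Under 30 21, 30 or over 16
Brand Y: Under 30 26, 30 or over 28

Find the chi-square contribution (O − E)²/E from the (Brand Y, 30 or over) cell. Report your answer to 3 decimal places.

0.137

Row total (Brand Y) = 54; column total (30 or over) = 44; N = 91.
Expected count E = 54 × 44 / 91 = 26.1099.
Contribution = (O − E)²/E = (28 − 26.1099)² / 26.1099 = 0.137.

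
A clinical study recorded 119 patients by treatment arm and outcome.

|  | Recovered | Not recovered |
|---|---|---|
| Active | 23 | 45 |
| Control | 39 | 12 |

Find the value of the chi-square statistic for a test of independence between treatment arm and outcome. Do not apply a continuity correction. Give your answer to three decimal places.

Row totals: 68, 51. Column totals: 62, 57. Grand total N = 119.
Expected counts (row total × column total / N):
  Active, Recovered: 68×62/119 = 35.42857
  Active, Not recovered: 68×57/119 = 32.57143
  Control, Recovered: 51×62/119 = 26.57143
  Control, Not recovered: 51×57/119 = 24.42857
Contributions (O − E)²/E:
  (23 − 35.42857)²/35.42857 = 4.3600
  (45 − 32.57143)²/32.57143 = 4.7425
  (39 − 26.57143)²/26.57143 = 5.8134
  (12 − 24.42857)²/24.42857 = 6.3233
χ² = 4.3600 + 4.7425 + 5.8134 + 6.3233 = 21.239

21.239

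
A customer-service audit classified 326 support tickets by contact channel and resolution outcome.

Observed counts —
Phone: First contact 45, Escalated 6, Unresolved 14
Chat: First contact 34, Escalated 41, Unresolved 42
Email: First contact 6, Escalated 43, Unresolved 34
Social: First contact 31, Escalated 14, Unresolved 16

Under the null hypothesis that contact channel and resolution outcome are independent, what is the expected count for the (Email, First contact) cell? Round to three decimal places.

29.534

Row total (Email) = 83; column total (First contact) = 116; grand total N = 326.
Expected count = (row total × column total) / N = 83 × 116 / 326 = 29.534.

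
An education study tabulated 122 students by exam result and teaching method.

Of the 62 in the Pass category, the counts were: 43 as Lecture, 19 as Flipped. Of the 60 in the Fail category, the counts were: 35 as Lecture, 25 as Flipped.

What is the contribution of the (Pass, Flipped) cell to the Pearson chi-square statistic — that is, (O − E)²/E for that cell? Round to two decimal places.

Row total (Pass) = 62; column total (Flipped) = 44; N = 122.
Expected count E = 62 × 44 / 122 = 22.361.
Contribution = (O − E)²/E = (19 − 22.361)² / 22.361 = 0.51.

0.51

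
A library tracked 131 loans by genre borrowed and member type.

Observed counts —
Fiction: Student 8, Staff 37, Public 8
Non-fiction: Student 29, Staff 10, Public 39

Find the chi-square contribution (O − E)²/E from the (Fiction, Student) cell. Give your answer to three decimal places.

Row total (Fiction) = 53; column total (Student) = 37; N = 131.
Expected count E = 53 × 37 / 131 = 14.9695.
Contribution = (O − E)²/E = (8 − 14.9695)² / 14.9695 = 3.245.

3.245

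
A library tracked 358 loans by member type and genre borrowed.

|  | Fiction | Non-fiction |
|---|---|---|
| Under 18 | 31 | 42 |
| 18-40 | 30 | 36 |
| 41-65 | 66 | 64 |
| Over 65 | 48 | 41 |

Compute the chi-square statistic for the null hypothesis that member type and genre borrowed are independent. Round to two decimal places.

Row totals: 73, 66, 130, 89. Column totals: 175, 183. Grand total N = 358.
Expected counts (row total × column total / N):
  Under 18, Fiction: 73×175/358 = 35.684
  Under 18, Non-fiction: 73×183/358 = 37.316
  18-40, Fiction: 66×175/358 = 32.263
  18-40, Non-fiction: 66×183/358 = 33.737
  41-65, Fiction: 130×175/358 = 63.547
  41-65, Non-fiction: 130×183/358 = 66.453
  Over 65, Fiction: 89×175/358 = 43.506
  Over 65, Non-fiction: 89×183/358 = 45.494
Contributions (O − E)²/E:
  (31 − 35.684)²/35.684 = 0.6148
  (42 − 37.316)²/37.316 = 0.5879
  (30 − 32.263)²/32.263 = 0.1587
  (36 − 33.737)²/33.737 = 0.1518
  (66 − 63.547)²/63.547 = 0.0947
  (64 − 66.453)²/66.453 = 0.0905
  (48 − 43.506)²/43.506 = 0.4642
  (41 − 45.494)²/45.494 = 0.4439
χ² = 0.6148 + 0.5879 + 0.1587 + 0.1518 + 0.0947 + 0.0905 + 0.4642 + 0.4439 = 2.61

2.61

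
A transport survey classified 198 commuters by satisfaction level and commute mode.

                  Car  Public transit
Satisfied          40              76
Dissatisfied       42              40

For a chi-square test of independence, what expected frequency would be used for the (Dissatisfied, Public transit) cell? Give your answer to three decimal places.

48.040

Row total (Dissatisfied) = 82; column total (Public transit) = 116; grand total N = 198.
Expected count = (row total × column total) / N = 82 × 116 / 198 = 48.040.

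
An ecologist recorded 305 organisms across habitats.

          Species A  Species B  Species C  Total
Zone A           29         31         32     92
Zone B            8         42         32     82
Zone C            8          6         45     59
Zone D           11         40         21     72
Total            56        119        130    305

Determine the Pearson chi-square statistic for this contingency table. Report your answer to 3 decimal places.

Grand total N = 305.
Expected counts (row total × column total / N):
  Zone A, Species A: 92×56/305 = 16.8918
  Zone A, Species B: 92×119/305 = 35.8951
  Zone A, Species C: 92×130/305 = 39.2131
  Zone B, Species A: 82×56/305 = 15.0557
  Zone B, Species B: 82×119/305 = 31.9934
  Zone B, Species C: 82×130/305 = 34.9508
  Zone C, Species A: 59×56/305 = 10.8328
  Zone C, Species B: 59×119/305 = 23.0197
  Zone C, Species C: 59×130/305 = 25.1475
  Zone D, Species A: 72×56/305 = 13.2197
  Zone D, Species B: 72×119/305 = 28.0918
  Zone D, Species C: 72×130/305 = 30.6885
Contributions (O − E)²/E:
  (29 − 16.8918)²/16.8918 = 8.6793
  (31 − 35.8951)²/35.8951 = 0.6676
  (32 − 39.2131)²/39.2131 = 1.3268
  (8 − 15.0557)²/15.0557 = 3.3066
  (42 − 31.9934)²/31.9934 = 3.1298
  (32 − 34.9508)²/34.9508 = 0.2491
  (8 − 10.8328)²/10.8328 = 0.7408
  (6 − 23.0197)²/23.0197 = 12.5836
  (45 − 25.1475)²/25.1475 = 15.6724
  (11 − 13.2197)²/13.2197 = 0.3727
  (40 − 28.0918)²/28.0918 = 5.0479
  (21 − 30.6885)²/30.6885 = 3.0587
χ² = 8.6793 + 0.6676 + 1.3268 + 3.3066 + 3.1298 + 0.2491 + 0.7408 + 12.5836 + 15.6724 + 0.3727 + 5.0479 + 3.0587 = 54.835

54.835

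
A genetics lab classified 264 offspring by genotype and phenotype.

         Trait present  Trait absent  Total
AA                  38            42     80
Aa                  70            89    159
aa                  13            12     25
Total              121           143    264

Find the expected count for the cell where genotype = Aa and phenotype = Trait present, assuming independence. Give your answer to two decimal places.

Row total (Aa) = 159; column total (Trait present) = 121; grand total N = 264.
Expected count = (row total × column total) / N = 159 × 121 / 264 = 72.88.

72.88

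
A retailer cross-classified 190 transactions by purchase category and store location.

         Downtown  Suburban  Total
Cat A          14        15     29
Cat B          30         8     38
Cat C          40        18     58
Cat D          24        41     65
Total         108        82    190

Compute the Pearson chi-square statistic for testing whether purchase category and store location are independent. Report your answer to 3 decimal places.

22.424

Grand total N = 190.
Expected counts (row total × column total / N):
  Cat A, Downtown: 29×108/190 = 16.4842
  Cat A, Suburban: 29×82/190 = 12.5158
  Cat B, Downtown: 38×108/190 = 21.6000
  Cat B, Suburban: 38×82/190 = 16.4000
  Cat C, Downtown: 58×108/190 = 32.9684
  Cat C, Suburban: 58×82/190 = 25.0316
  Cat D, Downtown: 65×108/190 = 36.9474
  Cat D, Suburban: 65×82/190 = 28.0526
Contributions (O − E)²/E:
  (14 − 16.4842)²/16.4842 = 0.3744
  (15 − 12.5158)²/12.5158 = 0.4931
  (30 − 21.6000)²/21.6000 = 3.2667
  (8 − 16.4000)²/16.4000 = 4.3024
  (40 − 32.9684)²/32.9684 = 1.4997
  (18 − 25.0316)²/25.0316 = 1.9752
  (24 − 36.9474)²/36.9474 = 4.5371
  (41 − 28.0526)²/28.0526 = 5.9757
χ² = 0.3744 + 0.4931 + 3.2667 + 4.3024 + 1.4997 + 1.9752 + 4.5371 + 5.9757 = 22.424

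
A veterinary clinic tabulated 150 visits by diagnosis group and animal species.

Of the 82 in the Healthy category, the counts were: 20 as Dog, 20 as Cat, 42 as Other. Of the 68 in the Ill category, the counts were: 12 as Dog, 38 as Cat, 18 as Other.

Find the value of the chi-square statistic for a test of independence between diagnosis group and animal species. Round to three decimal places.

Row totals: 82, 68. Column totals: 32, 58, 60. Grand total N = 150.
Expected counts (row total × column total / N):
  Healthy, Dog: 82×32/150 = 17.4933
  Healthy, Cat: 82×58/150 = 31.7067
  Healthy, Other: 82×60/150 = 32.8000
  Ill, Dog: 68×32/150 = 14.5067
  Ill, Cat: 68×58/150 = 26.2933
  Ill, Other: 68×60/150 = 27.2000
Contributions (O − E)²/E:
  (20 − 17.4933)²/17.4933 = 0.3592
  (20 − 31.7067)²/31.7067 = 4.3223
  (42 − 32.8000)²/32.8000 = 2.5805
  (12 − 14.5067)²/14.5067 = 0.4331
  (38 − 26.2933)²/26.2933 = 5.2122
  (18 − 27.2000)²/27.2000 = 3.1118
χ² = 0.3592 + 4.3223 + 2.5805 + 0.4331 + 5.2122 + 3.1118 = 16.019

16.019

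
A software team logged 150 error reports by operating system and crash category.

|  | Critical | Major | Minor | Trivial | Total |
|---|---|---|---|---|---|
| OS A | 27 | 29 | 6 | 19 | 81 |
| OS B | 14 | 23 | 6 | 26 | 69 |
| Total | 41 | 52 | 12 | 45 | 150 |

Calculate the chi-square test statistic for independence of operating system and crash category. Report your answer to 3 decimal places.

Grand total N = 150.
Expected counts (row total × column total / N):
  OS A, Critical: 81×41/150 = 22.1400
  OS A, Major: 81×52/150 = 28.0800
  OS A, Minor: 81×12/150 = 6.4800
  OS A, Trivial: 81×45/150 = 24.3000
  OS B, Critical: 69×41/150 = 18.8600
  OS B, Major: 69×52/150 = 23.9200
  OS B, Minor: 69×12/150 = 5.5200
  OS B, Trivial: 69×45/150 = 20.7000
Contributions (O − E)²/E:
  (27 − 22.1400)²/22.1400 = 1.0668
  (29 − 28.0800)²/28.0800 = 0.0301
  (6 − 6.4800)²/6.4800 = 0.0356
  (19 − 24.3000)²/24.3000 = 1.1560
  (14 − 18.8600)²/18.8600 = 1.2524
  (23 − 23.9200)²/23.9200 = 0.0354
  (6 − 5.5200)²/5.5200 = 0.0417
  (26 − 20.7000)²/20.7000 = 1.3570
χ² = 1.0668 + 0.0301 + 0.0356 + 1.1560 + 1.2524 + 0.0354 + 0.0417 + 1.3570 = 4.975

4.975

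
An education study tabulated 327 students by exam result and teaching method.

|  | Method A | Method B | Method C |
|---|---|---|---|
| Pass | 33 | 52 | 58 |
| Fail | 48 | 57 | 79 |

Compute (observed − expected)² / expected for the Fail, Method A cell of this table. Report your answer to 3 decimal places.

0.129

Row total (Fail) = 184; column total (Method A) = 81; N = 327.
Expected count E = 184 × 81 / 327 = 45.5780.
Contribution = (O − E)²/E = (48 − 45.5780)² / 45.5780 = 0.129.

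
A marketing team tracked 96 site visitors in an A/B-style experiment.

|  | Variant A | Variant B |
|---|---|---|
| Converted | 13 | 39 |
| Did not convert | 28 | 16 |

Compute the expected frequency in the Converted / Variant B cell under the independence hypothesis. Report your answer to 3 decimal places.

Row total (Converted) = 52; column total (Variant B) = 55; grand total N = 96.
Expected count = (row total × column total) / N = 52 × 55 / 96 = 29.792.

29.792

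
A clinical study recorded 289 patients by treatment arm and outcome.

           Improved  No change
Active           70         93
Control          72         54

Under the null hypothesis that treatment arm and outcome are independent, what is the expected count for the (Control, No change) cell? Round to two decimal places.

64.09

Row total (Control) = 126; column total (No change) = 147; grand total N = 289.
Expected count = (row total × column total) / N = 126 × 147 / 289 = 64.09.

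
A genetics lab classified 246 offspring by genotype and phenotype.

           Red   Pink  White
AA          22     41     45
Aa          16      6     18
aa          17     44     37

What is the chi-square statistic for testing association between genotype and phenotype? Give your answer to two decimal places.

Row totals: 108, 40, 98. Column totals: 55, 91, 100. Grand total N = 246.
Expected counts (row total × column total / N):
  AA, Red: 108×55/246 = 24.146
  AA, Pink: 108×91/246 = 39.951
  AA, White: 108×100/246 = 43.902
  Aa, Red: 40×55/246 = 8.943
  Aa, Pink: 40×91/246 = 14.797
  Aa, White: 40×100/246 = 16.260
  aa, Red: 98×55/246 = 21.911
  aa, Pink: 98×91/246 = 36.252
  aa, White: 98×100/246 = 39.837
Contributions (O − E)²/E:
  (22 − 24.146)²/24.146 = 0.1907
  (41 − 39.951)²/39.951 = 0.0275
  (45 − 43.902)²/43.902 = 0.0275
  (16 − 8.943)²/8.943 = 5.5687
  (6 − 14.797)²/14.797 = 5.2299
  (18 − 16.260)²/16.260 = 0.1862
  (17 − 21.911)²/21.911 = 1.1007
  (44 − 36.252)²/36.252 = 1.6560
  (37 − 39.837)²/39.837 = 0.2020
χ² = 0.1907 + 0.0275 + 0.0275 + 5.5687 + 5.2299 + 0.1862 + 1.1007 + 1.6560 + 0.2020 = 14.19

14.19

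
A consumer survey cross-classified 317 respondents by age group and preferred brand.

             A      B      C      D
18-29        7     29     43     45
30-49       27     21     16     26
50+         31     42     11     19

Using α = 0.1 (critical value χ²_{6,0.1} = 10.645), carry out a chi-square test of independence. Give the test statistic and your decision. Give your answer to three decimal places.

51.245; reject H₀

Row totals: 124, 90, 103. Column totals: 65, 92, 70, 90. Grand total N = 317.
Expected counts (row total × column total / N):
  18-29, A: 124×65/317 = 25.42587
  18-29, B: 124×92/317 = 35.98738
  18-29, C: 124×70/317 = 27.38170
  18-29, D: 124×90/317 = 35.20505
  30-49, A: 90×65/317 = 18.45426
  30-49, B: 90×92/317 = 26.11987
  30-49, C: 90×70/317 = 19.87382
  30-49, D: 90×90/317 = 25.55205
  50+, A: 103×65/317 = 21.11987
  50+, B: 103×92/317 = 29.89274
  50+, C: 103×70/317 = 22.74448
  50+, D: 103×90/317 = 29.24290
Contributions (O − E)²/E:
  (7 − 25.42587)²/25.42587 = 13.3530
  (29 − 35.98738)²/35.98738 = 1.3567
  (43 − 27.38170)²/27.38170 = 8.9086
  (45 − 35.20505)²/35.20505 = 2.7252
  (27 − 18.45426)²/18.45426 = 3.9573
  (21 − 26.11987)²/26.11987 = 1.0036
  (16 − 19.87382)²/19.87382 = 0.7551
  (26 − 25.55205)²/25.55205 = 0.0079
  (31 − 21.11987)²/21.11987 = 4.6220
  (42 − 29.89274)²/29.89274 = 4.9037
  (11 − 22.74448)²/22.74448 = 6.0645
  (19 − 29.24290)²/29.24290 = 3.5878
χ² = 13.3530 + 1.3567 + 8.9086 + 2.7252 + 3.9573 + 1.0036 + 0.7551 + 0.0079 + 4.6220 + 4.9037 + 6.0645 + 3.5878 = 51.245
df = (3−1)(4−1) = 6. Since 51.245 > 10.645, reject the null hypothesis of independence at α = 0.1.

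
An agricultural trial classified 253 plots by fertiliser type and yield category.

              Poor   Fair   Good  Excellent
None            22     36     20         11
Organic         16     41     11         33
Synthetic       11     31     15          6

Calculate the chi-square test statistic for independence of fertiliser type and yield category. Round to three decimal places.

22.198

Row totals: 89, 101, 63. Column totals: 49, 108, 46, 50. Grand total N = 253.
Expected counts (row total × column total / N):
  None, Poor: 89×49/253 = 17.2372
  None, Fair: 89×108/253 = 37.9921
  None, Good: 89×46/253 = 16.1818
  None, Excellent: 89×50/253 = 17.5889
  Organic, Poor: 101×49/253 = 19.5613
  Organic, Fair: 101×108/253 = 43.1146
  Organic, Good: 101×46/253 = 18.3636
  Organic, Excellent: 101×50/253 = 19.9605
  Synthetic, Poor: 63×49/253 = 12.2016
  Synthetic, Fair: 63×108/253 = 26.8933
  Synthetic, Good: 63×46/253 = 11.4545
  Synthetic, Excellent: 63×50/253 = 12.4506
Contributions (O − E)²/E:
  (22 − 17.2372)²/17.2372 = 1.3160
  (36 − 37.9921)²/37.9921 = 0.1045
  (20 − 16.1818)²/16.1818 = 0.9009
  (11 − 17.5889)²/17.5889 = 2.4682
  (16 − 19.5613)²/19.5613 = 0.6484
  (41 − 43.1146)²/43.1146 = 0.1037
  (11 − 18.3636)²/18.3636 = 2.9527
  (33 − 19.9605)²/19.9605 = 8.5183
  (11 − 12.2016)²/12.2016 = 0.1183
  (31 − 26.8933)²/26.8933 = 0.6271
  (15 − 11.4545)²/11.4545 = 1.0974
  (6 − 12.4506)²/12.4506 = 3.3420
χ² = 1.3160 + 0.1045 + 0.9009 + 2.4682 + 0.6484 + 0.1037 + 2.9527 + 8.5183 + 0.1183 + 0.6271 + 1.0974 + 3.3420 = 22.198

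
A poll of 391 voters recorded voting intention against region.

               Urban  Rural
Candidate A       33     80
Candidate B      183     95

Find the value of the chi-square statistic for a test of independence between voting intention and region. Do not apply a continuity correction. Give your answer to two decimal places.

Row totals: 113, 278. Column totals: 216, 175. Grand total N = 391.
Expected counts (row total × column total / N):
  Candidate A, Urban: 113×216/391 = 62.4246
  Candidate A, Rural: 113×175/391 = 50.5754
  Candidate B, Urban: 278×216/391 = 153.5754
  Candidate B, Rural: 278×175/391 = 124.4246
Contributions (O − E)²/E:
  (33 − 62.4246)²/62.4246 = 13.8696
  (80 − 50.5754)²/50.5754 = 17.1191
  (183 − 153.5754)²/153.5754 = 5.6377
  (95 − 124.4246)²/124.4246 = 6.9585
χ² = 13.8696 + 17.1191 + 5.6377 + 6.9585 = 43.58

43.58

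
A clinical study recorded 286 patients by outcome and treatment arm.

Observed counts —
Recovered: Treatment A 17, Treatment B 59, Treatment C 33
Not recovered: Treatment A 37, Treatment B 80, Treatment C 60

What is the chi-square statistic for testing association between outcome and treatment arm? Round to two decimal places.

Row totals: 109, 177. Column totals: 54, 139, 93. Grand total N = 286.
Expected counts (row total × column total / N):
  Recovered, Treatment A: 109×54/286 = 20.580
  Recovered, Treatment B: 109×139/286 = 52.976
  Recovered, Treatment C: 109×93/286 = 35.444
  Not recovered, Treatment A: 177×54/286 = 33.420
  Not recovered, Treatment B: 177×139/286 = 86.024
  Not recovered, Treatment C: 177×93/286 = 57.556
Contributions (O − E)²/E:
  (17 − 20.580)²/20.580 = 0.6228
  (59 − 52.976)²/52.976 = 0.6850
  (33 − 35.444)²/35.444 = 0.1685
  (37 − 33.420)²/33.420 = 0.3835
  (80 − 86.024)²/86.024 = 0.4218
  (60 − 57.556)²/57.556 = 0.1038
χ² = 0.6228 + 0.6850 + 0.1685 + 0.3835 + 0.4218 + 0.1038 = 2.39

2.39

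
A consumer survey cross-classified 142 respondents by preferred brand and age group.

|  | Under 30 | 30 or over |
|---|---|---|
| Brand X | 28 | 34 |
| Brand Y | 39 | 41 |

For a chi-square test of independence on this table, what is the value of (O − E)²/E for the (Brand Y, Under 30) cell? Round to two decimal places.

0.04

Row total (Brand Y) = 80; column total (Under 30) = 67; N = 142.
Expected count E = 80 × 67 / 142 = 37.746.
Contribution = (O − E)²/E = (39 − 37.746)² / 37.746 = 0.04.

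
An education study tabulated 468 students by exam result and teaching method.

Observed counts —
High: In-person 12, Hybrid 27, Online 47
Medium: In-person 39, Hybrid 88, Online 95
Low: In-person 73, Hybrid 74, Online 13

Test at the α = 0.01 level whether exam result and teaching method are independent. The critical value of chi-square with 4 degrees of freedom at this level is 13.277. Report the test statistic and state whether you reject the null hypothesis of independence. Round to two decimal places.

85.49; reject H₀

Row totals: 86, 222, 160. Column totals: 124, 189, 155. Grand total N = 468.
Expected counts (row total × column total / N):
  High, In-person: 86×124/468 = 22.786
  High, Hybrid: 86×189/468 = 34.731
  High, Online: 86×155/468 = 28.483
  Medium, In-person: 222×124/468 = 58.821
  Medium, Hybrid: 222×189/468 = 89.654
  Medium, Online: 222×155/468 = 73.526
  Low, In-person: 160×124/468 = 42.393
  Low, Hybrid: 160×189/468 = 64.615
  Low, Online: 160×155/468 = 52.991
Contributions (O − E)²/E:
  (12 − 22.786)²/22.786 = 5.1057
  (27 − 34.731)²/34.731 = 1.7209
  (47 − 28.483)²/28.483 = 12.0380
  (39 − 58.821)²/58.821 = 6.6791
  (88 − 89.654)²/89.654 = 0.0305
  (95 − 73.526)²/73.526 = 6.2717
  (73 − 42.393)²/42.393 = 22.0977
  (74 − 64.615)²/64.615 = 1.3631
  (13 − 52.991)²/52.991 = 30.1802
χ² = 5.1057 + 1.7209 + 12.0380 + 6.6791 + 0.0305 + 6.2717 + 22.0977 + 1.3631 + 30.1802 = 85.49
df = (3−1)(3−1) = 4. Since 85.49 > 13.277, reject the null hypothesis of independence at α = 0.01.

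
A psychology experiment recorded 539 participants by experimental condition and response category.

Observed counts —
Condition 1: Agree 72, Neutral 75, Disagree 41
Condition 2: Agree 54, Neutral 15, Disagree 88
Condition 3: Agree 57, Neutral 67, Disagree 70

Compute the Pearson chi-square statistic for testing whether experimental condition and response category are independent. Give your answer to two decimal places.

59.56

Row totals: 188, 157, 194. Column totals: 183, 157, 199. Grand total N = 539.
Expected counts (row total × column total / N):
  Condition 1, Agree: 188×183/539 = 63.829
  Condition 1, Neutral: 188×157/539 = 54.761
  Condition 1, Disagree: 188×199/539 = 69.410
  Condition 2, Agree: 157×183/539 = 53.304
  Condition 2, Neutral: 157×157/539 = 45.731
  Condition 2, Disagree: 157×199/539 = 57.965
  Condition 3, Agree: 194×183/539 = 65.866
  Condition 3, Neutral: 194×157/539 = 56.508
  Condition 3, Disagree: 194×199/539 = 71.625
Contributions (O − E)²/E:
  (72 − 63.829)²/63.829 = 1.0460
  (75 − 54.761)²/54.761 = 7.4801
  (41 − 69.410)²/69.410 = 11.6284
  (54 − 53.304)²/53.304 = 0.0091
  (15 − 45.731)²/45.731 = 20.6511
  (88 − 57.965)²/57.965 = 15.5629
  (57 − 65.866)²/65.866 = 1.1934
  (67 − 56.508)²/56.508 = 1.9481
  (70 − 71.625)²/71.625 = 0.0369
χ² = 1.0460 + 7.4801 + 11.6284 + 0.0091 + 20.6511 + 15.5629 + 1.1934 + 1.9481 + 0.0369 = 59.56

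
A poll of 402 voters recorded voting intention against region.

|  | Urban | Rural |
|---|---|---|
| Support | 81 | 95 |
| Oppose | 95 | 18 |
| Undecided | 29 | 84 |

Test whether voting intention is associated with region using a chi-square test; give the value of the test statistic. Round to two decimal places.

Row totals: 176, 113, 113. Column totals: 205, 197. Grand total N = 402.
Expected counts (row total × column total / N):
  Support, Urban: 176×205/402 = 89.751
  Support, Rural: 176×197/402 = 86.249
  Oppose, Urban: 113×205/402 = 57.624
  Oppose, Rural: 113×197/402 = 55.376
  Undecided, Urban: 113×205/402 = 57.624
  Undecided, Rural: 113×197/402 = 55.376
Contributions (O − E)²/E:
  (81 − 89.751)²/89.751 = 0.8532
  (95 − 86.249)²/86.249 = 0.8879
  (95 − 57.624)²/57.624 = 24.2428
  (18 − 55.376)²/55.376 = 25.2269
  (29 − 57.624)²/57.624 = 14.2186
  (84 − 55.376)²/55.376 = 14.7958
χ² = 0.8532 + 0.8879 + 24.2428 + 25.2269 + 14.2186 + 14.7958 = 80.23

80.23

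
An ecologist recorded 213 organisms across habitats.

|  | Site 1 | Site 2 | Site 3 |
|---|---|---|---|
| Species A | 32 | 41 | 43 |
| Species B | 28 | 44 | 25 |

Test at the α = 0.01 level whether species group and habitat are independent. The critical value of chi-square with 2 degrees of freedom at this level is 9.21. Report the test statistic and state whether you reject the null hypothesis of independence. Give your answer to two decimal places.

Row totals: 116, 97. Column totals: 60, 85, 68. Grand total N = 213.
Expected counts (row total × column total / N):
  Species A, Site 1: 116×60/213 = 32.676
  Species A, Site 2: 116×85/213 = 46.291
  Species A, Site 3: 116×68/213 = 37.033
  Species B, Site 1: 97×60/213 = 27.324
  Species B, Site 2: 97×85/213 = 38.709
  Species B, Site 3: 97×68/213 = 30.967
Contributions (O − E)²/E:
  (32 − 32.676)²/32.676 = 0.0140
  (41 − 46.291)²/46.291 = 0.6048
  (43 − 37.033)²/37.033 = 0.9614
  (28 − 27.324)²/27.324 = 0.0167
  (44 − 38.709)²/38.709 = 0.7232
  (25 − 30.967)²/30.967 = 1.1498
χ² = 0.0140 + 0.6048 + 0.9614 + 0.0167 + 0.7232 + 1.1498 = 3.47
df = (2−1)(3−1) = 2. Since 3.47 < 9.21, fail to reject the null hypothesis of independence at α = 0.01.

3.47; fail to reject H₀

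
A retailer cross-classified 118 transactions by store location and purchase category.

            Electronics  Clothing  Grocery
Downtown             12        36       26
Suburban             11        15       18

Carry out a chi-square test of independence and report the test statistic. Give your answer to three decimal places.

Row totals: 74, 44. Column totals: 23, 51, 44. Grand total N = 118.
Expected counts (row total × column total / N):
  Downtown, Electronics: 74×23/118 = 14.4237
  Downtown, Clothing: 74×51/118 = 31.9831
  Downtown, Grocery: 74×44/118 = 27.5932
  Suburban, Electronics: 44×23/118 = 8.5763
  Suburban, Clothing: 44×51/118 = 19.0169
  Suburban, Grocery: 44×44/118 = 16.4068
Contributions (O − E)²/E:
  (12 − 14.4237)²/14.4237 = 0.4073
  (36 − 31.9831)²/31.9831 = 0.5045
  (26 − 27.5932)²/27.5932 = 0.0920
  (11 − 8.5763)²/8.5763 = 0.6849
  (15 − 19.0169)²/19.0169 = 0.8485
  (18 − 16.4068)²/16.4068 = 0.1547
χ² = 0.4073 + 0.5045 + 0.0920 + 0.6849 + 0.8485 + 0.1547 = 2.692

2.692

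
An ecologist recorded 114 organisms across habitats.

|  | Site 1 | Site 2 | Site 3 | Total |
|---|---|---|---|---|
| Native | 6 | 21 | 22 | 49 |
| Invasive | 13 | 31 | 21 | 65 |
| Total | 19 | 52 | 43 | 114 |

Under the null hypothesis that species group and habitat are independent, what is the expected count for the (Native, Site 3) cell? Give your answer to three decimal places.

Row total (Native) = 49; column total (Site 3) = 43; grand total N = 114.
Expected count = (row total × column total) / N = 49 × 43 / 114 = 18.482.

18.482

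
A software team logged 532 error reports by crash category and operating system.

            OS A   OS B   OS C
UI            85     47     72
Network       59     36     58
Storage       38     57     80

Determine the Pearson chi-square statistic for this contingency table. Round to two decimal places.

18.76

Row totals: 204, 153, 175. Column totals: 182, 140, 210. Grand total N = 532.
Expected counts (row total × column total / N):
  UI, OS A: 204×182/532 = 69.789
  UI, OS B: 204×140/532 = 53.684
  UI, OS C: 204×210/532 = 80.526
  Network, OS A: 153×182/532 = 52.342
  Network, OS B: 153×140/532 = 40.263
  Network, OS C: 153×210/532 = 60.395
  Storage, OS A: 175×182/532 = 59.868
  Storage, OS B: 175×140/532 = 46.053
  Storage, OS C: 175×210/532 = 69.079
Contributions (O − E)²/E:
  (85 − 69.789)²/69.789 = 3.3153
  (47 − 53.684)²/53.684 = 0.8322
  (72 − 80.526)²/80.526 = 0.9027
  (59 − 52.342)²/52.342 = 0.8469
  (36 − 40.263)²/40.263 = 0.4514
  (58 − 60.395)²/60.395 = 0.0950
  (38 − 59.868)²/59.868 = 7.9877
  (57 − 46.053)²/46.053 = 2.6021
  (80 − 69.079)²/69.079 = 1.7265
χ² = 3.3153 + 0.8322 + 0.9027 + 0.8469 + 0.4514 + 0.0950 + 7.9877 + 2.6021 + 1.7265 = 18.76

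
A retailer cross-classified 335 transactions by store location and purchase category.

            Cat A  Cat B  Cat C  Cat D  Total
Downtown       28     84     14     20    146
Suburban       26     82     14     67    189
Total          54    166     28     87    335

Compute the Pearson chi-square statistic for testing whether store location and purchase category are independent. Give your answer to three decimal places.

20.304

Grand total N = 335.
Expected counts (row total × column total / N):
  Downtown, Cat A: 146×54/335 = 23.5343
  Downtown, Cat B: 146×166/335 = 72.3463
  Downtown, Cat C: 146×28/335 = 12.2030
  Downtown, Cat D: 146×87/335 = 37.9164
  Suburban, Cat A: 189×54/335 = 30.4657
  Suburban, Cat B: 189×166/335 = 93.6537
  Suburban, Cat C: 189×28/335 = 15.7970
  Suburban, Cat D: 189×87/335 = 49.0836
Contributions (O − E)²/E:
  (28 − 23.5343)²/23.5343 = 0.8474
  (84 − 72.3463)²/72.3463 = 1.8772
  (14 − 12.2030)²/12.2030 = 0.2646
  (20 − 37.9164)²/37.9164 = 8.4659
  (26 − 30.4657)²/30.4657 = 0.6546
  (82 − 93.6537)²/93.6537 = 1.4501
  (14 − 15.7970)²/15.7970 = 0.2044
  (67 − 49.0836)²/49.0836 = 6.5398
χ² = 0.8474 + 1.8772 + 0.2646 + 8.4659 + 0.6546 + 1.4501 + 0.2044 + 6.5398 = 20.304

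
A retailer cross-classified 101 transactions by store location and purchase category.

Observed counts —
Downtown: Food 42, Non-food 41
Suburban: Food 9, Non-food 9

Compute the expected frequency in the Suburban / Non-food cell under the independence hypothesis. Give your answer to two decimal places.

8.91

Row total (Suburban) = 18; column total (Non-food) = 50; grand total N = 101.
Expected count = (row total × column total) / N = 18 × 50 / 101 = 8.91.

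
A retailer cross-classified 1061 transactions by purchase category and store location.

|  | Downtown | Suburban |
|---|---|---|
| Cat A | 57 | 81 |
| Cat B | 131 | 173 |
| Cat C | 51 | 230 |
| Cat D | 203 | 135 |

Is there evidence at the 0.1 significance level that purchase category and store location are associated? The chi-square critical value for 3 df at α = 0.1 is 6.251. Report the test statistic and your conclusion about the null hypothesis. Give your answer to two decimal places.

111.25; reject H₀

Row totals: 138, 304, 281, 338. Column totals: 442, 619. Grand total N = 1061.
Expected counts (row total × column total / N):
  Cat A, Downtown: 138×442/1061 = 57.489
  Cat A, Suburban: 138×619/1061 = 80.511
  Cat B, Downtown: 304×442/1061 = 126.643
  Cat B, Suburban: 304×619/1061 = 177.357
  Cat C, Downtown: 281×442/1061 = 117.061
  Cat C, Suburban: 281×619/1061 = 163.939
  Cat D, Downtown: 338×442/1061 = 140.807
  Cat D, Suburban: 338×619/1061 = 197.193
Contributions (O − E)²/E:
  (57 − 57.489)²/57.489 = 0.0042
  (81 − 80.511)²/80.511 = 0.0030
  (131 − 126.643)²/126.643 = 0.1499
  (173 − 177.357)²/177.357 = 0.1070
  (51 − 117.061)²/117.061 = 37.2802
  (230 − 163.939)²/163.939 = 26.6200
  (203 − 140.807)²/140.807 = 27.4700
  (135 − 197.193)²/197.193 = 19.6151
χ² = 0.0042 + 0.0030 + 0.1499 + 0.1070 + 37.2802 + 26.6200 + 27.4700 + 19.6151 = 111.25
df = (4−1)(2−1) = 3. Since 111.25 > 6.251, reject the null hypothesis of independence at α = 0.1.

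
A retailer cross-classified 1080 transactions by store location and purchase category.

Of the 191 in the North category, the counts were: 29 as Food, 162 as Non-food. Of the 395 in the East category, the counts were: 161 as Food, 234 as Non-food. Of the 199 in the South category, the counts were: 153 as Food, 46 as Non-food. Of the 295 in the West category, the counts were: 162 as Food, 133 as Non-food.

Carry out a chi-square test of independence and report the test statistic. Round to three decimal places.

162.633

Row totals: 191, 395, 199, 295. Column totals: 505, 575. Grand total N = 1080.
Expected counts (row total × column total / N):
  North, Food: 191×505/1080 = 89.31019
  North, Non-food: 191×575/1080 = 101.68981
  East, Food: 395×505/1080 = 184.69907
  East, Non-food: 395×575/1080 = 210.30093
  South, Food: 199×505/1080 = 93.05093
  South, Non-food: 199×575/1080 = 105.94907
  West, Food: 295×505/1080 = 137.93981
  West, Non-food: 295×575/1080 = 157.06019
Contributions (O − E)²/E:
  (29 − 89.31019)²/89.31019 = 40.7268
  (162 − 101.68981)²/101.68981 = 35.7688
  (161 − 184.69907)²/184.69907 = 3.0409
  (234 − 210.30093)²/210.30093 = 2.6707
  (153 − 93.05093)²/93.05093 = 38.6228
  (46 − 105.94907)²/105.94907 = 33.9209
  (162 − 137.93981)²/137.93981 = 4.1967
  (133 − 157.06019)²/157.06019 = 3.6858
χ² = 40.7268 + 35.7688 + 3.0409 + 2.6707 + 38.6228 + 33.9209 + 4.1967 + 3.6858 = 162.633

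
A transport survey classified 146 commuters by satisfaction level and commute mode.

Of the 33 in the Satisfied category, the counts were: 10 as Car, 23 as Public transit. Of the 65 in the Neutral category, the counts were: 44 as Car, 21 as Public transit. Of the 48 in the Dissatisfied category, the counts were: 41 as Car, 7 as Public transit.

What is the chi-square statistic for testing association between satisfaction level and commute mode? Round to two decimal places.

Row totals: 33, 65, 48. Column totals: 95, 51. Grand total N = 146.
Expected counts (row total × column total / N):
  Satisfied, Car: 33×95/146 = 21.473
  Satisfied, Public transit: 33×51/146 = 11.527
  Neutral, Car: 65×95/146 = 42.295
  Neutral, Public transit: 65×51/146 = 22.705
  Dissatisfied, Car: 48×95/146 = 31.233
  Dissatisfied, Public transit: 48×51/146 = 16.767
Contributions (O − E)²/E:
  (10 − 21.473)²/21.473 = 6.1300
  (23 − 11.527)²/11.527 = 11.4193
  (44 − 42.295)²/42.295 = 0.0687
  (21 − 22.705)²/22.705 = 0.1280
  (41 − 31.233)²/31.233 = 3.0543
  (7 − 16.767)²/16.767 = 5.6894
χ² = 6.1300 + 11.4193 + 0.0687 + 0.1280 + 3.0543 + 5.6894 = 26.49

26.49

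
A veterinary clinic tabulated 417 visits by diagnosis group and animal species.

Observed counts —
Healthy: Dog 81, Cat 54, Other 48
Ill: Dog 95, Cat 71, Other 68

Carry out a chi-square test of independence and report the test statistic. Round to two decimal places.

0.65

Row totals: 183, 234. Column totals: 176, 125, 116. Grand total N = 417.
Expected counts (row total × column total / N):
  Healthy, Dog: 183×176/417 = 77.237
  Healthy, Cat: 183×125/417 = 54.856
  Healthy, Other: 183×116/417 = 50.906
  Ill, Dog: 234×176/417 = 98.763
  Ill, Cat: 234×125/417 = 70.144
  Ill, Other: 234×116/417 = 65.094
Contributions (O − E)²/E:
  (81 − 77.237)²/77.237 = 0.1833
  (54 − 54.856)²/54.856 = 0.0134
  (48 − 50.906)²/50.906 = 0.1659
  (95 − 98.763)²/98.763 = 0.1434
  (71 − 70.144)²/70.144 = 0.0104
  (68 − 65.094)²/65.094 = 0.1297
χ² = 0.1833 + 0.0134 + 0.1659 + 0.1434 + 0.0104 + 0.1297 = 0.65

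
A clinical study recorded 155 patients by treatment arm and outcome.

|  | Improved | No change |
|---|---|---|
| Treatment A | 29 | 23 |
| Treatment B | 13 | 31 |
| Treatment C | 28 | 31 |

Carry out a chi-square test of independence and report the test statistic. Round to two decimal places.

Row totals: 52, 44, 59. Column totals: 70, 85. Grand total N = 155.
Expected counts (row total × column total / N):
  Treatment A, Improved: 52×70/155 = 23.484
  Treatment A, No change: 52×85/155 = 28.516
  Treatment B, Improved: 44×70/155 = 19.871
  Treatment B, No change: 44×85/155 = 24.129
  Treatment C, Improved: 59×70/155 = 26.645
  Treatment C, No change: 59×85/155 = 32.355
Contributions (O − E)²/E:
  (29 − 23.484)²/23.484 = 1.2956
  (23 − 28.516)²/28.516 = 1.0670
  (13 − 19.871)²/19.871 = 2.3759
  (31 − 24.129)²/24.129 = 1.9566
  (28 − 26.645)²/26.645 = 0.0689
  (31 − 32.355)²/32.355 = 0.0567
χ² = 1.2956 + 1.0670 + 2.3759 + 1.9566 + 0.0689 + 0.0567 = 6.82

6.82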